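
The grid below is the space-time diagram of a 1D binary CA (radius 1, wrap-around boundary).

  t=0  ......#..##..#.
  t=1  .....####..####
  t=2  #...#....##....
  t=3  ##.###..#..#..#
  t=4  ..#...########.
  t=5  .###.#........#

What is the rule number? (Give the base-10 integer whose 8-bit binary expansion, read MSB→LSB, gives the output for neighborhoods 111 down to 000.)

  ### -> .   bit 7 = 0  t=1,i=6
  ##. -> .   bit 6 = 0  t=0,i=10
  #.# -> #   bit 5 = 1  t=3,i=2
  #.. -> #   bit 4 = 1  t=0,i=7
  .## -> .   bit 3 = 0  t=0,i=9
  .#. -> #   bit 2 = 1  t=0,i=6
  ..# -> #   bit 1 = 1  t=0,i=5
  ... -> .   bit 0 = 0  t=0,i=0
  bits 00110110 = 54

54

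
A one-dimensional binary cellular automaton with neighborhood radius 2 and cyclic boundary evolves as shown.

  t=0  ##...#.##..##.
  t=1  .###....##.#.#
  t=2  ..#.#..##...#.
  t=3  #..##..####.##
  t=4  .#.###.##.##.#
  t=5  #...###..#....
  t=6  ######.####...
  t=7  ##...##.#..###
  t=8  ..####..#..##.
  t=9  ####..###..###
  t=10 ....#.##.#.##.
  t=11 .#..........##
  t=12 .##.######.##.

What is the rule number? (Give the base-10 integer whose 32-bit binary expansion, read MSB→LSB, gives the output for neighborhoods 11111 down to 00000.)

  #####|.  b31=0 t=6,i=2
  ####.|.  b30=0 t=3,i=9
  ###.#|#  b29=1 t=3,i=10
  ###..|.  b28=0 t=1,i=3
  ##.##|#  b27=1 t=0,i=13
  ##.#.|.  b26=0 t=1,i=10
  ##..#|#  b25=1 t=0,i=9
  ##...|#  b24=1 t=0,i=2
  #.###|.  b23=0 t=1,i=1
  #.##.|.  b22=0 t=0,i=0
  #.#.#|.  b21=0 t=1,i=11
  #.#..|#  b20=1 t=2,i=4
  #..##|.  b19=0 t=0,i=10
  #..#.|#  b18=1 t=5,i=8
  #...#|#  b17=1 t=0,i=3
  #....|.  b16=0 t=1,i=5
  .####|#  b15=1 t=3,i=8
  .###.|#  b14=1 t=1,i=2
  .##.#|.  b13=0 t=0,i=12
  .##..|#  b12=1 t=0,i=1
  .#.##|.  b11=0 t=0,i=6
  .#.#.|#  b10=1 t=1,i=12
  .#..#|.  b9=0 t=2,i=5
  .#...|#  b8=1 t=2,i=13
  ..###|#  b7=1 t=3,i=7
  ..##.|#  b6=1 t=0,i=11
  ..#.#|.  b5=0 t=0,i=5
  ..#..|#  b4=1 t=2,i=12
  ...##|#  b3=1 t=1,i=7
  ...#.|.  b2=0 t=0,i=4
  ....#|.  b1=0 t=1,i=6
  .....|#  b0=1 t=10,i=1
  bits 00101011000101101101010111011001 = 722916825

722916825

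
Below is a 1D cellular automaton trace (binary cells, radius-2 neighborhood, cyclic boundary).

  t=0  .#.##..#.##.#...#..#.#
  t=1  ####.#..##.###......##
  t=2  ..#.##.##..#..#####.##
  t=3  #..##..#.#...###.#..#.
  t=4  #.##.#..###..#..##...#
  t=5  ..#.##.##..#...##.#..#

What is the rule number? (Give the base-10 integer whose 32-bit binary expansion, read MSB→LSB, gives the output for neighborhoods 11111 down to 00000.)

1207537091

  nb #####: next=.  (t=1,i=0, bit31=0)
  nb ####.: next=#  (t=1,i=2, bit30=1)
  nb ###.#: next=.  (t=1,i=3, bit29=0)
  nb ###..: next=.  (t=1,i=13, bit28=0)
  nb ##.##: next=.  (t=1,i=10, bit27=0)
  nb ##.#.: next=#  (t=0,i=11, bit26=1)
  nb ##..#: next=#  (t=0,i=5, bit25=1)
  nb ##...: next=#  (t=1,i=14, bit24=1)
  nb #.###: next=#  (t=1,i=11, bit23=1)
  nb #.##.: next=#  (t=0,i=3, bit22=1)
  nb #.#.#: next=#  (t=0,i=1, bit21=1)
  nb #.#..: next=#  (t=0,i=12, bit20=1)
  nb #..##: next=#  (t=1,i=7, bit19=1)
  nb #..#.: next=.  (t=0,i=6, bit18=0)
  nb #...#: next=.  (t=0,i=14, bit17=0)
  nb #....: next=#  (t=1,i=15, bit16=1)
  nb .####: next=#  (t=1,i=21, bit15=1)
  nb .###.: next=.  (t=1,i=12, bit14=0)
  nb .##.#: next=.  (t=0,i=10, bit13=0)
  nb .##..: next=.  (t=0,i=4, bit12=0)
  nb .#.##: next=#  (t=0,i=2, bit11=1)
  nb .#.#.: next=#  (t=0,i=0, bit10=1)
  nb .#..#: next=.  (t=0,i=17, bit9=0)
  nb .#...: next=#  (t=0,i=13, bit8=1)
  nb ..###: next=#  (t=1,i=20, bit7=1)
  nb ..##.: next=#  (t=1,i=8, bit6=1)
  nb ..#.#: next=.  (t=0,i=7, bit5=0)
  nb ..#..: next=.  (t=0,i=16, bit4=0)
  nb ...##: next=.  (t=1,i=19, bit3=0)
  nb ...#.: next=.  (t=0,i=15, bit2=0)
  nb ....#: next=#  (t=1,i=18, bit1=1)
  nb .....: next=#  (t=1,i=16, bit0=1)
  bits 01000111111110011000110111000011 = 1207537091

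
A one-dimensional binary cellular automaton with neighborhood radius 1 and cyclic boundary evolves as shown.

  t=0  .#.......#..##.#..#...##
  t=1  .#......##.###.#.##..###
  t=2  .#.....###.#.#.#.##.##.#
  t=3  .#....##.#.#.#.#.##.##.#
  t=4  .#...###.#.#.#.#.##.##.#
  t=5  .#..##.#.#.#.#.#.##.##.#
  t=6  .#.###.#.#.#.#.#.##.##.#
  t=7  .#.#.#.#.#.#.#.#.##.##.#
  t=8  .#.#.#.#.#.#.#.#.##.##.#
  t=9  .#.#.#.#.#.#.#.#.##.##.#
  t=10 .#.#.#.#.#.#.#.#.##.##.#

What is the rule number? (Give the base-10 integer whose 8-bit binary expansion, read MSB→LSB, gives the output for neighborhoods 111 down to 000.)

  nb ###: next=.  (t=1,i=12, bit7=0)
  nb ##.: next=#  (t=0,i=13, bit6=1)
  nb #.#: next=.  (t=0,i=0, bit5=0)
  nb #..: next=.  (t=0,i=2, bit4=0)
  nb .##: next=#  (t=0,i=12, bit3=1)
  nb .#.: next=#  (t=0,i=1, bit2=1)
  nb ..#: next=#  (t=0,i=8, bit1=1)
  nb ...: next=.  (t=0,i=3, bit0=0)
  bits 01001110 = 78

78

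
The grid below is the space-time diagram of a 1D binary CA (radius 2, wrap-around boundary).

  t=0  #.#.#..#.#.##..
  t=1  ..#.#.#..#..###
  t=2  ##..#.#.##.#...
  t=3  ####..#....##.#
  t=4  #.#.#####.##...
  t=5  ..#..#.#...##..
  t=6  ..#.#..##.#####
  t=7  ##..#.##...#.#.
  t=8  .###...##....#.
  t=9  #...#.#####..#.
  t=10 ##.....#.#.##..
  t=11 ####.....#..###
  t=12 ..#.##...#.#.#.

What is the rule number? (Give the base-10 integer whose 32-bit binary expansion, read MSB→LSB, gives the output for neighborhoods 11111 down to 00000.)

1128108376

  [31] ##### => .  t=3,i=1
  [30] ####. => #  t=3,i=2
  [29] ###.# => .  t=4,i=8
  [28] ###.. => .  t=1,i=14
  [27] ##.## => .  t=3,i=13
  [26] ##.#. => .  t=2,i=10
  [25] ##..# => #  t=0,i=13
  [24] ##... => #  t=4,i=12
  [23] #.### => .  t=3,i=14
  [22] #.##. => .  t=0,i=11
  [21] #.#.# => #  t=0,i=2
  [20] #.#.. => #  t=0,i=4
  [19] #..## => #  t=1,i=11
  [18] #..#. => #  t=0,i=6
  [17] #...# => .  t=2,i=13
  [16] #.... => #  t=3,i=8
  [15] .#### => #  t=3,i=0
  [14] .###. => .  t=1,i=13
  [13] .##.# => .  t=2,i=9
  [12] .##.. => #  t=0,i=12
  [11] .#.## => .  t=0,i=10
  [10] .#.#. => .  t=0,i=1
  [9] .#..# => .  t=0,i=5
  [8] .#... => #  t=2,i=12
  [7] ..### => .  t=1,i=12
  [6] ..##. => #  t=2,i=0
  [5] ..#.# => .  t=0,i=0
  [4] ..#.. => #  t=1,i=9
  [3] ...## => #  t=2,i=14
  [2] ...#. => .  t=4,i=14
  [1] ....# => .  t=3,i=9
  [0] ..... => .  t=10,i=4
  bits 01000011001111011001000101011000 = 1128108376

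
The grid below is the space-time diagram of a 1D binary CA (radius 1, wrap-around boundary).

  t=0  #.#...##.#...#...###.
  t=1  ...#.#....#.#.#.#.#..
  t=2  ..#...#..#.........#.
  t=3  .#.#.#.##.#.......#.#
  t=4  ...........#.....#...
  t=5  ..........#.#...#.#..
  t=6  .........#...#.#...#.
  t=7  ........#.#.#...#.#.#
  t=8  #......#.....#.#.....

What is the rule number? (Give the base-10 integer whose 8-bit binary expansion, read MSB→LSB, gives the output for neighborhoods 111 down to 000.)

146

  [7] ### => #  t=0,i=18
  [6] ##. => .  t=0,i=7
  [5] #.# => .  t=0,i=1
  [4] #.. => #  t=0,i=3
  [3] .## => .  t=0,i=6
  [2] .#. => .  t=0,i=0
  [1] ..# => #  t=0,i=5
  [0] ... => .  t=0,i=4
  bits 10010010 = 146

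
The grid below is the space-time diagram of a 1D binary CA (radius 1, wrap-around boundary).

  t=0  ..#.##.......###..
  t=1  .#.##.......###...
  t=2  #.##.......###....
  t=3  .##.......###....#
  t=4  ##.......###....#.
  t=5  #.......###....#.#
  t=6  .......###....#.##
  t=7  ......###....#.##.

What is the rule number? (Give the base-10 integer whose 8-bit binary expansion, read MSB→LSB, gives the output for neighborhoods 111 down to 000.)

170

  ### -> #   bit 7 = 1  t=0,i=14
  ##. -> .   bit 6 = 0  t=0,i=5
  #.# -> #   bit 5 = 1  t=0,i=3
  #.. -> .   bit 4 = 0  t=0,i=6
  .## -> #   bit 3 = 1  t=0,i=4
  .#. -> .   bit 2 = 0  t=0,i=2
  ..# -> #   bit 1 = 1  t=0,i=1
  ... -> .   bit 0 = 0  t=0,i=0
  bits 10101010 = 170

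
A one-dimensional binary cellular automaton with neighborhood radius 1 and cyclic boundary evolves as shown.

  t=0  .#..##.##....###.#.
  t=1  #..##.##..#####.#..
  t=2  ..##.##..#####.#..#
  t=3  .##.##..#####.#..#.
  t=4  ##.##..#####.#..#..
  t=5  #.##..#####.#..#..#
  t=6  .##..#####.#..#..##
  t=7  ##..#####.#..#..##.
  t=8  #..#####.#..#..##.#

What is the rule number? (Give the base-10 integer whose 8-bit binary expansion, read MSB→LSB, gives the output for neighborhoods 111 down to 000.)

  ### -> #   bit 7 = 1  t=0,i=14
  ##. -> .   bit 6 = 0  t=0,i=5
  #.# -> #   bit 5 = 1  t=0,i=6
  #.. -> .   bit 4 = 0  t=0,i=2
  .## -> #   bit 3 = 1  t=0,i=4
  .#. -> .   bit 2 = 0  t=0,i=1
  ..# -> #   bit 1 = 1  t=0,i=0
  ... -> #   bit 0 = 1  t=0,i=10
  bits 10101011 = 171

171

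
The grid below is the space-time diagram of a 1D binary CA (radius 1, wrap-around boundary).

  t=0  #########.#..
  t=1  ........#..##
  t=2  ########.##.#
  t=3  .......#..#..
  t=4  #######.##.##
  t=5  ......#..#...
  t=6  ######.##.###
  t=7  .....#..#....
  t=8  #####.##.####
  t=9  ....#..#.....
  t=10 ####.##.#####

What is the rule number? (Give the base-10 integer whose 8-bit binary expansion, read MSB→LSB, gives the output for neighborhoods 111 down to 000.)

83

  ### -> .   bit 7 = 0  t=0,i=1
  ##. -> #   bit 6 = 1  t=0,i=8
  #.# -> .   bit 5 = 0  t=0,i=9
  #.. -> #   bit 4 = 1  t=0,i=11
  .## -> .   bit 3 = 0  t=0,i=0
  .#. -> .   bit 2 = 0  t=0,i=10
  ..# -> #   bit 1 = 1  t=0,i=12
  ... -> #   bit 0 = 1  t=1,i=1
  bits 01010011 = 83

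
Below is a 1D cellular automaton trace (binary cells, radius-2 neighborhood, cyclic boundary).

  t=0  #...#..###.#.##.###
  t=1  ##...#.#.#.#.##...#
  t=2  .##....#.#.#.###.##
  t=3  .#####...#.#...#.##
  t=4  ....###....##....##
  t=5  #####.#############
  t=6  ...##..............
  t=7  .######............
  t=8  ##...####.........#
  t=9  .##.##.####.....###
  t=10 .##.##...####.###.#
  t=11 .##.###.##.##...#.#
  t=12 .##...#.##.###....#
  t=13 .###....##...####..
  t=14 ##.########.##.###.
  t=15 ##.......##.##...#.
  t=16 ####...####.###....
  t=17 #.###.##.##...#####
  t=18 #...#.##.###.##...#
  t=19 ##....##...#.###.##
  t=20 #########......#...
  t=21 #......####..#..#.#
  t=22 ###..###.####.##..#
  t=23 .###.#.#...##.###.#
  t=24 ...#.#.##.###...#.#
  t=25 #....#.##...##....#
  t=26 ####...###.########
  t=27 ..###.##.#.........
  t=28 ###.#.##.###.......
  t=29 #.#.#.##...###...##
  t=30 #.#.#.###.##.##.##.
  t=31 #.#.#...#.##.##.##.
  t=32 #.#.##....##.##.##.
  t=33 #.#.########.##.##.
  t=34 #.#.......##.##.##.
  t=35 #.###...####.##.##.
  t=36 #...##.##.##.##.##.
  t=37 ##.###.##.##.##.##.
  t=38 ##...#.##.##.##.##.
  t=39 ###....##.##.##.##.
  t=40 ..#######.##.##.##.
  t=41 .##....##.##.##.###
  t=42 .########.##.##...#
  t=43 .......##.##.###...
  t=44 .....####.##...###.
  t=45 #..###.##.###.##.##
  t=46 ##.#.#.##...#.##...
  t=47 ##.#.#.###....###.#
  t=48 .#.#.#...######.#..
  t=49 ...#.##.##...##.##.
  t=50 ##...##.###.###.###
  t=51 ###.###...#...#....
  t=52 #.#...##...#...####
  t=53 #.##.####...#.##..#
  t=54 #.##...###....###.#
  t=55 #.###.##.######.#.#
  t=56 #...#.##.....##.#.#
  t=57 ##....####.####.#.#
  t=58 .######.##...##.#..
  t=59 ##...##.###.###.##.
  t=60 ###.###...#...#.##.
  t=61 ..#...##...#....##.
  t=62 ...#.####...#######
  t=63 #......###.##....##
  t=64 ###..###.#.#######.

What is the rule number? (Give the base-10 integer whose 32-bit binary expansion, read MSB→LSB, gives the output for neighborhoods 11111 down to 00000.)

1937060810

  ##### -> .   bit 31 = 0  t=3,i=3
  ####. -> #   bit 30 = 1  t=0,i=18
  ###.# -> #   bit 29 = 1  t=0,i=9
  ###.. -> #   bit 28 = 1  t=0,i=0
  ##.## -> .   bit 27 = 0  t=0,i=15
  ##.#. -> .   bit 26 = 0  t=0,i=10
  ##..# -> #   bit 25 = 1  t=21,i=11
  ##... -> #   bit 24 = 1  t=0,i=1
  #.### -> .   bit 23 = 0  t=0,i=16
  #.##. -> #   bit 22 = 1  t=0,i=13
  #.#.# -> #   bit 21 = 1  t=0,i=11
  #.#.. -> #   bit 20 = 1  t=3,i=11
  #..## -> .   bit 19 = 0  t=0,i=6
  #..#. -> #   bit 18 = 1  t=21,i=12
  #...# -> .   bit 17 = 0  t=0,i=2
  #.... -> #   bit 16 = 1  t=2,i=4
  .#### -> .   bit 15 = 0  t=0,i=17
  .###. -> .   bit 14 = 0  t=0,i=8
  .##.# -> #   bit 13 = 1  t=0,i=14
  .##.. -> #   bit 12 = 1  t=1,i=14
  .#.## -> .   bit 11 = 0  t=0,i=12
  .#.#. -> .   bit 10 = 0  t=1,i=6
  .#..# -> #   bit 9 = 1  t=0,i=5
  .#... -> #   bit 8 = 1  t=3,i=12
  ..### -> #   bit 7 = 1  t=0,i=7
  ..##. -> #   bit 6 = 1  t=4,i=11
  ..#.# -> .   bit 5 = 0  t=1,i=5
  ..#.. -> .   bit 4 = 0  t=0,i=4
  ...## -> #   bit 3 = 1  t=1,i=17
  ...#. -> .   bit 2 = 0  t=0,i=3
  ....# -> #   bit 1 = 1  t=2,i=5
  ..... -> .   bit 0 = 0  t=6,i=0
  bits 01110011011101010011001111001010 = 1937060810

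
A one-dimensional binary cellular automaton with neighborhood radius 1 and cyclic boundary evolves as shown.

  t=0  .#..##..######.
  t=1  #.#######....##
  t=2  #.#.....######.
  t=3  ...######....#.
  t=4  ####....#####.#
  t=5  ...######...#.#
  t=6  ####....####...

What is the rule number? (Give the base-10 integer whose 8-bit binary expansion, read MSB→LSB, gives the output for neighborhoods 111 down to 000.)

91

  [7] ### => .  t=0,i=9
  [6] ##. => #  t=0,i=5
  [5] #.# => .  t=1,i=1
  [4] #.. => #  t=0,i=2
  [3] .## => #  t=0,i=4
  [2] .#. => .  t=0,i=1
  [1] ..# => #  t=0,i=0
  [0] ... => #  t=1,i=10
  bits 01011011 = 91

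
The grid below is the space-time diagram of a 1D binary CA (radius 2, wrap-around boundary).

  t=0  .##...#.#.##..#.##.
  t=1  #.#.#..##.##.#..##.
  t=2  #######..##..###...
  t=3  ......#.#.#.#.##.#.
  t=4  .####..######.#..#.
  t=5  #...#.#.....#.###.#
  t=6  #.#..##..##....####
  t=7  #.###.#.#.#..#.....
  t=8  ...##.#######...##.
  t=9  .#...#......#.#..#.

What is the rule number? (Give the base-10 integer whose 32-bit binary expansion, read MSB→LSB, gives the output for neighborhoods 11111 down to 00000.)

  nb #####: next=.  (t=2,i=2, bit31=0)
  nb ####.: next=.  (t=2,i=5, bit30=0)
  nb ###.#: next=#  (t=4,i=12, bit29=1)
  nb ###..: next=#  (t=2,i=6, bit28=1)
  nb ##.##: next=#  (t=1,i=9, bit27=1)
  nb ##.#.: next=.  (t=1,i=12, bit26=0)
  nb ##..#: next=.  (t=0,i=12, bit25=0)
  nb ##...: next=.  (t=0,i=3, bit24=0)
  nb #.###: next=.  (t=5,i=14, bit23=0)
  nb #.##.: next=#  (t=0,i=10, bit22=1)
  nb #.#.#: next=#  (t=0,i=8, bit21=1)
  nb #.#..: next=#  (t=1,i=4, bit20=1)
  nb #..##: next=#  (t=0,i=0, bit19=1)
  nb #..#.: next=#  (t=0,i=13, bit18=1)
  nb #...#: next=#  (t=0,i=4, bit17=1)
  nb #....: next=.  (t=3,i=0, bit16=0)
  nb .####: next=.  (t=2,i=1, bit15=0)
  nb .###.: next=#  (t=2,i=14, bit14=1)
  nb .##.#: next=.  (t=1,i=8, bit13=0)
  nb .##..: next=#  (t=0,i=2, bit12=1)
  nb .#.##: next=.  (t=0,i=9, bit11=0)
  nb .#.#.: next=#  (t=0,i=7, bit10=1)
  nb .#..#: next=#  (t=1,i=5, bit9=1)
  nb .#...: next=.  (t=3,i=18, bit8=0)
  nb ..###: next=.  (t=2,i=0, bit7=0)
  nb ..##.: next=.  (t=0,i=1, bit6=0)
  nb ..#.#: next=.  (t=0,i=6, bit5=0)
  nb ..#..: next=.  (t=4,i=17, bit4=0)
  nb ...##: next=.  (t=2,i=18, bit3=0)
  nb ...#.: next=.  (t=0,i=5, bit2=0)
  nb ....#: next=#  (t=3,i=4, bit1=1)
  nb .....: next=#  (t=3,i=1, bit0=1)
  bits 00111000011111100101011000000011 = 947803651

947803651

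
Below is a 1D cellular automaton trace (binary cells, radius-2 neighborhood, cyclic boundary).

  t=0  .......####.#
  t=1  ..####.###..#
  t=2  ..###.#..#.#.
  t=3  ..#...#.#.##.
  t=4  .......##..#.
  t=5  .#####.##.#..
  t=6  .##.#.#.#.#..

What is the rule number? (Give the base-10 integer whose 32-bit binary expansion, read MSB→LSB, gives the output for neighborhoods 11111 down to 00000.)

  ##### -> .   bit 31 = 0  t=5,i=3
  ####. -> #   bit 30 = 1  t=0,i=9
  ###.# -> .   bit 29 = 0  t=0,i=10
  ###.. -> #   bit 28 = 1  t=1,i=9
  ##.## -> #   bit 27 = 1  t=1,i=6
  ##.#. -> .   bit 26 = 0  t=0,i=11
  ##..# -> .   bit 25 = 0  t=1,i=10
  ##... -> .   bit 24 = 0  t=3,i=12
  #.### -> .   bit 23 = 0  t=1,i=7
  #.##. -> .   bit 22 = 0  t=3,i=10
  #.#.# -> #   bit 21 = 1  t=3,i=8
  #.#.. -> #   bit 20 = 1  t=0,i=12
  #..## -> .   bit 19 = 0  t=1,i=1
  #..#. -> #   bit 18 = 1  t=1,i=11
  #...# -> .   bit 17 = 0  t=2,i=0
  #.... -> .   bit 16 = 0  t=0,i=1
  .#### -> #   bit 15 = 1  t=0,i=8
  .###. -> .   bit 14 = 0  t=1,i=8
  .##.# -> #   bit 13 = 1  t=5,i=8
  .##.. -> #   bit 12 = 1  t=3,i=11
  .#.## -> .   bit 11 = 0  t=3,i=9
  .#.#. -> #   bit 10 = 1  t=2,i=10
  .#..# -> .   bit 9 = 0  t=1,i=0
  .#... -> .   bit 8 = 0  t=0,i=0
  ..### -> #   bit 7 = 1  t=0,i=7
  ..##. -> #   bit 6 = 1  t=4,i=7
  ..#.# -> .   bit 5 = 0  t=2,i=9
  ..#.. -> .   bit 4 = 0  t=1,i=12
  ...## -> .   bit 3 = 0  t=0,i=6
  ...#. -> .   bit 2 = 0  t=3,i=1
  ....# -> #   bit 1 = 1  t=0,i=5
  ..... -> #   bit 0 = 1  t=0,i=2
  bits 01011000001101001011010011000011 = 1479849155

1479849155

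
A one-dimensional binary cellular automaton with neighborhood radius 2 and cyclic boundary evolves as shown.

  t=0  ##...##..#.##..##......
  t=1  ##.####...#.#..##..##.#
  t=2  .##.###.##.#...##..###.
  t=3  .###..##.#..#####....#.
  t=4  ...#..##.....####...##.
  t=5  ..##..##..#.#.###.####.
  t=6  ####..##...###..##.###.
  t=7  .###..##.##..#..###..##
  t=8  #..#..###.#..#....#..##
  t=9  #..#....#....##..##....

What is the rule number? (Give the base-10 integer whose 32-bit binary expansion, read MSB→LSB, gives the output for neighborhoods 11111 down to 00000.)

  nb #####: next=#  (t=3,i=14, bit31=1)
  nb ####.: next=#  (t=1,i=5, bit30=1)
  nb ###.#: next=#  (t=1,i=1, bit29=1)
  nb ###..: next=#  (t=1,i=6, bit28=1)
  nb ##.##: next=#  (t=1,i=2, bit27=1)
  nb ##.#.: next=.  (t=2,i=10, bit26=0)
  nb ##..#: next=.  (t=0,i=7, bit25=0)
  nb ##...: next=.  (t=0,i=2, bit24=0)
  nb #.###: next=.  (t=1,i=3, bit23=0)
  nb #.##.: next=.  (t=0,i=11, bit22=0)
  nb #.#.#: next=#  (t=5,i=12, bit21=1)
  nb #.#..: next=.  (t=1,i=12, bit20=0)
  nb #..##: next=.  (t=0,i=14, bit19=0)
  nb #..#.: next=.  (t=0,i=8, bit18=0)
  nb #...#: next=#  (t=0,i=3, bit17=1)
  nb #....: next=.  (t=0,i=18, bit16=0)
  nb .####: next=#  (t=1,i=4, bit15=1)
  nb .###.: next=.  (t=1,i=0, bit14=0)
  nb .##.#: next=#  (t=1,i=20, bit13=1)
  nb .##..: next=#  (t=0,i=1, bit12=1)
  nb .#.##: next=#  (t=0,i=10, bit11=1)
  nb .#.#.: next=#  (t=1,i=11, bit10=1)
  nb .#..#: next=.  (t=1,i=13, bit9=0)
  nb .#...: next=#  (t=2,i=12, bit8=1)
  nb ..###: next=.  (t=2,i=19, bit7=0)
  nb ..##.: next=#  (t=0,i=0, bit6=1)
  nb ..#.#: next=.  (t=0,i=9, bit5=0)
  nb ..#..: next=#  (t=3,i=21, bit4=1)
  nb ...##: next=#  (t=0,i=4, bit3=1)
  nb ...#.: next=#  (t=1,i=9, bit2=1)
  nb ....#: next=.  (t=0,i=21, bit1=0)
  nb .....: next=#  (t=0,i=19, bit0=1)
  bits 11111000001000101011110101011101 = 4163026269

4163026269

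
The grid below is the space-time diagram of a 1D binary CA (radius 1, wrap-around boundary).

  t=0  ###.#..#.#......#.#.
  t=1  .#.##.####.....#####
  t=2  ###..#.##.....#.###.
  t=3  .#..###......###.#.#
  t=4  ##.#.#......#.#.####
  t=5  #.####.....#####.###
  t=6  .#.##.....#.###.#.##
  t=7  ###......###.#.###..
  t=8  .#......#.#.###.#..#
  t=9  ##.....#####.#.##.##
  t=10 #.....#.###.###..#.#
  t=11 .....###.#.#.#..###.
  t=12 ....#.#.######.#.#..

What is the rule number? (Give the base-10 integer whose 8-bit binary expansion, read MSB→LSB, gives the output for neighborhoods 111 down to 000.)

  [7] ### => #  t=0,i=1
  [6] ##. => .  t=0,i=2
  [5] #.# => #  t=0,i=3
  [4] #.. => .  t=0,i=5
  [3] .## => .  t=0,i=0
  [2] .#. => #  t=0,i=4
  [1] ..# => #  t=0,i=6
  [0] ... => .  t=0,i=11
  bits 10100110 = 166

166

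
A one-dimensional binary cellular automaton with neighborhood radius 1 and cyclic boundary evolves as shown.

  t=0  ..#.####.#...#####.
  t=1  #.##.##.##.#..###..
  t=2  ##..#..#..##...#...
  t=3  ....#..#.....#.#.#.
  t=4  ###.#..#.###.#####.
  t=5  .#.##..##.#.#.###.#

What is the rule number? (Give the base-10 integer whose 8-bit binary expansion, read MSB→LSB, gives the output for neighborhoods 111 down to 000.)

  nb ###: next=#  (t=0,i=5, bit7=1)
  nb ##.: next=.  (t=0,i=7, bit6=0)
  nb #.#: next=#  (t=0,i=3, bit5=1)
  nb #..: next=.  (t=0,i=10, bit4=0)
  nb .##: next=.  (t=0,i=4, bit3=0)
  nb .#.: next=#  (t=0,i=2, bit2=1)
  nb ..#: next=.  (t=0,i=1, bit1=0)
  nb ...: next=#  (t=0,i=0, bit0=1)
  bits 10100101 = 165

165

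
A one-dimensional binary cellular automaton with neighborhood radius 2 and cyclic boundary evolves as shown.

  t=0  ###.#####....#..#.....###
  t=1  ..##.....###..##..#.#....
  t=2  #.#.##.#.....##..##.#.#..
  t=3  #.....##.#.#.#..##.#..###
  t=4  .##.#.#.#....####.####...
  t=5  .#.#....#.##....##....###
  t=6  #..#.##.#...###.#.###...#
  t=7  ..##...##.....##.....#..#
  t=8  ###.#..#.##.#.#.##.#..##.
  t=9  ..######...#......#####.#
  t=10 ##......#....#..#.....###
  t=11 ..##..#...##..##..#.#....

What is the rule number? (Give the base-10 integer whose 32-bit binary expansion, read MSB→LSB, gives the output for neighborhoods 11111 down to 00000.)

756875874

  [31] ##### => .  t=0,i=0
  [30] ####. => .  t=0,i=1
  [29] ###.# => #  t=0,i=2
  [28] ###.. => .  t=0,i=8
  [27] ##.## => #  t=0,i=3
  [26] ##.#. => #  t=2,i=6
  [25] ##..# => .  t=1,i=12
  [24] ##... => #  t=0,i=9
  [23] #.### => .  t=0,i=4
  [22] #.##. => .  t=2,i=4
  [21] #.#.# => .  t=2,i=2
  [20] #.#.. => #  t=1,i=20
  [19] #..## => #  t=1,i=13
  [18] #..#. => #  t=0,i=15
  [17] #...# => .  t=6,i=10
  [16] #.... => #  t=0,i=10
  [15] .#### => .  t=0,i=5
  [14] .###. => .  t=1,i=10
  [13] .##.# => .  t=2,i=5
  [12] .##.. => .  t=1,i=3
  [11] .#.## => .  t=2,i=3
  [10] .#.#. => .  t=1,i=19
  [9] .#..# => #  t=0,i=14
  [8] .#... => .  t=0,i=17
  [7] ..### => .  t=0,i=22
  [6] ..##. => #  t=1,i=2
  [5] ..#.# => #  t=1,i=18
  [4] ..#.. => .  t=0,i=13
  [3] ...## => .  t=0,i=21
  [2] ...#. => .  t=0,i=12
  [1] ....# => #  t=0,i=11
  [0] ..... => .  t=0,i=19
  bits 00101101000111010000001001100010 = 756875874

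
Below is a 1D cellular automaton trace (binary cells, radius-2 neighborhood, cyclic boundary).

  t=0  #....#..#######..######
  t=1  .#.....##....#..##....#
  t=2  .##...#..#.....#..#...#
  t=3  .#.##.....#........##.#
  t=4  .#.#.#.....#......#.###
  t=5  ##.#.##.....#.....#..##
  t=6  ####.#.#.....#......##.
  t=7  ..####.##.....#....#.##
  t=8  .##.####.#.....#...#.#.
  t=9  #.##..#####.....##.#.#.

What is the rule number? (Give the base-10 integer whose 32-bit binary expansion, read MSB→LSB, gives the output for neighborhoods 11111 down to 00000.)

1836736936

  nb #####: next=.  (t=0,i=10, bit31=0)
  nb ####.: next=#  (t=0,i=13, bit30=1)
  nb ###.#: next=#  (t=4,i=22, bit29=1)
  nb ###..: next=.  (t=0,i=0, bit28=0)
  nb ##.##: next=#  (t=6,i=22, bit27=1)
  nb ##.#.: next=#  (t=3,i=21, bit26=1)
  nb ##..#: next=.  (t=0,i=15, bit25=0)
  nb ##...: next=#  (t=0,i=1, bit24=1)
  nb #.###: next=.  (t=4,i=20, bit23=0)
  nb #.##.: next=#  (t=2,i=1, bit22=1)
  nb #.#.#: next=#  (t=3,i=1, bit21=1)
  nb #.#..: next=#  (t=1,i=1, bit20=1)
  nb #..##: next=#  (t=0,i=7, bit19=1)
  nb #..#.: next=.  (t=2,i=8, bit18=0)
  nb #...#: next=#  (t=2,i=4, bit17=1)
  nb #....: next=.  (t=0,i=2, bit16=0)
  nb .####: next=.  (t=0,i=9, bit15=0)
  nb .###.: next=#  (t=4,i=21, bit14=1)
  nb .##.#: next=#  (t=3,i=20, bit13=1)
  nb .##..: next=.  (t=1,i=8, bit12=0)
  nb .#.##: next=.  (t=2,i=0, bit11=0)
  nb .#.#.: next=.  (t=1,i=0, bit10=0)
  nb .#..#: next=.  (t=0,i=6, bit9=0)
  nb .#...: next=#  (t=1,i=2, bit8=1)
  nb ..###: next=#  (t=0,i=8, bit7=1)
  nb ..##.: next=.  (t=1,i=7, bit6=0)
  nb ..#.#: next=#  (t=1,i=22, bit5=1)
  nb ..#..: next=.  (t=0,i=5, bit4=0)
  nb ...##: next=#  (t=1,i=6, bit3=1)
  nb ...#.: next=.  (t=0,i=4, bit2=0)
  nb ....#: next=.  (t=0,i=3, bit1=0)
  nb .....: next=.  (t=1,i=4, bit0=0)
  bits 01101101011110100110000110101000 = 1836736936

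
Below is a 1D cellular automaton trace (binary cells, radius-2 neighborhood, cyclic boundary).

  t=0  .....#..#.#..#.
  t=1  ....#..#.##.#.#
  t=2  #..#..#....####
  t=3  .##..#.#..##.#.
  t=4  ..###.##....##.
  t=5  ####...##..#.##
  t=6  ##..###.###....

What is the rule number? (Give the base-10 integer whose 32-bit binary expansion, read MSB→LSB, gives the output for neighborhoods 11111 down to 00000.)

2268485004

  ##### -> #   bit 31 = 1  t=2,i=13
  ####. -> .   bit 30 = 0  t=2,i=14
  ###.# -> .   bit 29 = 0  t=4,i=4
  ###.. -> .   bit 28 = 0  t=2,i=0
  ##.## -> .   bit 27 = 0  t=4,i=5
  ##.#. -> #   bit 26 = 1  t=1,i=11
  ##..# -> #   bit 25 = 1  t=2,i=1
  ##... -> #   bit 24 = 1  t=4,i=8
  #.### -> .   bit 23 = 0  t=5,i=13
  #.##. -> .   bit 22 = 0  t=1,i=9
  #.#.# -> #   bit 21 = 1  t=1,i=12
  #.#.. -> #   bit 20 = 1  t=0,i=10
  #..## -> .   bit 19 = 0  t=3,i=0
  #..#. -> #   bit 18 = 1  t=0,i=7
  #...# -> #   bit 17 = 1  t=4,i=0
  #.... -> .   bit 16 = 0  t=0,i=0
  .#### -> .   bit 15 = 0  t=2,i=12
  .###. -> #   bit 14 = 1  t=4,i=3
  .##.# -> .   bit 13 = 0  t=1,i=10
  .##.. -> #   bit 12 = 1  t=3,i=2
  .#.## -> .   bit 11 = 0  t=1,i=8
  .#.#. -> #   bit 10 = 1  t=0,i=9
  .#..# -> .   bit 9 = 0  t=0,i=6
  .#... -> #   bit 8 = 1  t=0,i=14
  ..### -> #   bit 7 = 1  t=2,i=11
  ..##. -> .   bit 6 = 0  t=3,i=1
  ..#.# -> .   bit 5 = 0  t=0,i=8
  ..#.. -> .   bit 4 = 0  t=0,i=5
  ...## -> #   bit 3 = 1  t=2,i=10
  ...#. -> #   bit 2 = 1  t=0,i=4
  ....# -> .   bit 1 = 0  t=0,i=3
  ..... -> .   bit 0 = 0  t=0,i=1
  bits 10000111001101100101010110001100 = 2268485004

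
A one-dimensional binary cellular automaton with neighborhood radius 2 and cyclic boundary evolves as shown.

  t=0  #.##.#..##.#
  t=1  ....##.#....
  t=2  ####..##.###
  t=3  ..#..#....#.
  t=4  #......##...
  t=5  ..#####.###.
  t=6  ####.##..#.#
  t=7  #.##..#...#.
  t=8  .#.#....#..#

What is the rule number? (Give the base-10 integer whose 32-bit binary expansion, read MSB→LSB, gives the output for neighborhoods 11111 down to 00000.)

  nb #####: next=.  (t=2,i=0, bit31=0)
  nb ####.: next=#  (t=2,i=2, bit30=1)
  nb ###.#: next=#  (t=5,i=6, bit29=1)
  nb ###..: next=.  (t=2,i=3, bit28=0)
  nb ##.##: next=.  (t=0,i=1, bit27=0)
  nb ##.#.: next=#  (t=0,i=4, bit26=1)
  nb ##..#: next=.  (t=2,i=4, bit25=0)
  nb ##...: next=#  (t=4,i=9, bit24=1)
  nb #.###: next=.  (t=2,i=9, bit23=0)
  nb #.##.: next=.  (t=0,i=2, bit22=0)
  nb #.#.#: next=.  (t=7,i=0, bit21=0)
  nb #.#..: next=#  (t=0,i=5, bit20=1)
  nb #..##: next=#  (t=0,i=7, bit19=1)
  nb #..#.: next=.  (t=3,i=4, bit18=0)
  nb #...#: next=#  (t=3,i=0, bit17=1)
  nb #....: next=#  (t=1,i=9, bit16=1)
  nb .####: next=#  (t=2,i=10, bit15=1)
  nb .###.: next=#  (t=5,i=9, bit14=1)
  nb .##.#: next=.  (t=0,i=0, bit13=0)
  nb .##..: next=#  (t=4,i=8, bit12=1)
  nb .#.##: next=#  (t=6,i=10, bit11=1)
  nb .#.#.: next=#  (t=7,i=11, bit10=1)
  nb .#..#: next=.  (t=0,i=6, bit9=0)
  nb .#...: next=.  (t=1,i=8, bit8=0)
  nb ..###: next=#  (t=5,i=2, bit7=1)
  nb ..##.: next=.  (t=0,i=8, bit6=0)
  nb ..#.#: next=.  (t=6,i=9, bit5=0)
  nb ..#..: next=.  (t=3,i=2, bit4=0)
  nb ...##: next=#  (t=1,i=3, bit3=1)
  nb ...#.: next=.  (t=3,i=1, bit2=0)
  nb ....#: next=#  (t=1,i=2, bit1=1)
  nb .....: next=#  (t=1,i=0, bit0=1)
  bits 01100101000110111101110010001011 = 1696324747

1696324747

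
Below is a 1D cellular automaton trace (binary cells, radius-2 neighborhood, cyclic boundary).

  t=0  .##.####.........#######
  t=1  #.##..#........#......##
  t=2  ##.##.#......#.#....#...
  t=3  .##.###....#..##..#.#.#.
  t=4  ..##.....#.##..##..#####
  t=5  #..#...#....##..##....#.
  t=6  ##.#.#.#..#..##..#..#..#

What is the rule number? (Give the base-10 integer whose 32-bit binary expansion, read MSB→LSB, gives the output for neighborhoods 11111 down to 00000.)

1848784402

  #####|.  b31=0 t=0,i=19
  ####.|#  b30=1 t=0,i=6
  ###.#|#  b29=1 t=0,i=23
  ###..|.  b28=0 t=0,i=7
  ##.##|#  b27=1 t=0,i=0
  ##.#.|#  b26=1 t=2,i=5
  ##..#|#  b25=1 t=1,i=4
  ##...|.  b24=0 t=0,i=8
  #.###|.  b23=0 t=0,i=4
  #.##.|.  b22=0 t=0,i=1
  #.#.#|#  b21=1 t=3,i=20
  #.#..|#  b20=1 t=2,i=6
  #..##|.  b19=0 t=3,i=0
  #..#.|.  b18=0 t=1,i=5
  #...#|#  b17=1 t=2,i=22
  #....|.  b16=0 t=0,i=9
  .####|.  b15=0 t=0,i=5
  .###.|.  b14=0 t=1,i=23
  .##.#|#  b13=1 t=0,i=2
  .##..|#  b12=1 t=1,i=3
  .#.##|.  b11=0 t=4,i=10
  .#.#.|#  b10=1 t=2,i=14
  .#..#|#  b9=1 t=3,i=12
  .#...|.  b8=0 t=1,i=7
  ..###|.  b7=0 t=0,i=17
  ..##.|.  b6=0 t=2,i=0
  ..#.#|.  b5=0 t=2,i=13
  ..#..|#  b4=1 t=1,i=6
  ...##|.  b3=0 t=0,i=16
  ...#.|.  b2=0 t=1,i=14
  ....#|#  b1=1 t=0,i=15
  .....|.  b0=0 t=0,i=10
  bits 01101110001100100011011000010010 = 1848784402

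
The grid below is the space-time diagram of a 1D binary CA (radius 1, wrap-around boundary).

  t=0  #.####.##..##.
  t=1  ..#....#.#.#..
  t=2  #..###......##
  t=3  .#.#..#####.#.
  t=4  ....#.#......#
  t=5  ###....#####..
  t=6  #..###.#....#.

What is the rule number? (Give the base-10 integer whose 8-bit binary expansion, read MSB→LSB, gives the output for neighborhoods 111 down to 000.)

25

  [7] ### => .  t=0,i=3
  [6] ##. => .  t=0,i=5
  [5] #.# => .  t=0,i=1
  [4] #.. => #  t=0,i=9
  [3] .## => #  t=0,i=2
  [2] .#. => .  t=0,i=0
  [1] ..# => .  t=0,i=10
  [0] ... => #  t=1,i=0
  bits 00011001 = 25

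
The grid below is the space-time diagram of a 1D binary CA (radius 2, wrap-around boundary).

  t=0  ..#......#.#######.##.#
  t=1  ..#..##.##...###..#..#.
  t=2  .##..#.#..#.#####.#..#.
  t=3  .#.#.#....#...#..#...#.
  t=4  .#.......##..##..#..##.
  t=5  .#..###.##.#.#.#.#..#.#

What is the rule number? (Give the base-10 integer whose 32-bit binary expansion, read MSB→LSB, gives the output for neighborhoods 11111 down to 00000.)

  ##### -> #   bit 31 = 1  t=0,i=13
  ####. -> .   bit 30 = 0  t=0,i=16
  ###.# -> .   bit 29 = 0  t=0,i=17
  ###.. -> #   bit 28 = 1  t=1,i=15
  ##.## -> #   bit 27 = 1  t=0,i=18
  ##.#. -> #   bit 26 = 1  t=0,i=21
  ##..# -> #   bit 25 = 1  t=1,i=16
  ##... -> #   bit 24 = 1  t=1,i=10
  #.### -> .   bit 23 = 0  t=0,i=11
  #.##. -> .   bit 22 = 0  t=0,i=19
  #.#.# -> .   bit 21 = 0  t=3,i=3
  #.#.. -> .   bit 20 = 0  t=0,i=22
  #..## -> .   bit 19 = 0  t=1,i=4
  #..#. -> .   bit 18 = 0  t=0,i=1
  #...# -> .   bit 17 = 0  t=1,i=0
  #.... -> .   bit 16 = 0  t=0,i=4
  .#### -> .   bit 15 = 0  t=0,i=12
  .###. -> #   bit 14 = 1  t=1,i=14
  .##.# -> .   bit 13 = 0  t=0,i=20
  .##.. -> .   bit 12 = 0  t=1,i=9
  .#.## -> .   bit 11 = 0  t=0,i=10
  .#.#. -> .   bit 10 = 0  t=2,i=6
  .#..# -> .   bit 9 = 0  t=0,i=0
  .#... -> .   bit 8 = 0  t=0,i=3
  ..### -> #   bit 7 = 1  t=1,i=13
  ..##. -> #   bit 6 = 1  t=1,i=5
  ..#.# -> #   bit 5 = 1  t=0,i=9
  ..#.. -> #   bit 4 = 1  t=0,i=2
  ...## -> #   bit 3 = 1  t=1,i=12
  ...#. -> #   bit 2 = 1  t=0,i=8
  ....# -> .   bit 1 = 0  t=0,i=7
  ..... -> #   bit 0 = 1  t=0,i=5
  bits 10011111000000000100000011111101 = 2667593981

2667593981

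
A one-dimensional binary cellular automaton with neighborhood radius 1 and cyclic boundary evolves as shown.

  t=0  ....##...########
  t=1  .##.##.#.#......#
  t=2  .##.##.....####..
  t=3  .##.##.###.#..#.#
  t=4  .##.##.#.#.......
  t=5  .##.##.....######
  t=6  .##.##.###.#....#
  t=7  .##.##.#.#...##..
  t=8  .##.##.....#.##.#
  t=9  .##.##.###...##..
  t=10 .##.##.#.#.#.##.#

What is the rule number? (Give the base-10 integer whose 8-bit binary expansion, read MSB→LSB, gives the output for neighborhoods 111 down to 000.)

  [7] ### => .  t=0,i=10
  [6] ##. => #  t=0,i=5
  [5] #.# => .  t=1,i=0
  [4] #.. => .  t=0,i=0
  [3] .## => #  t=0,i=4
  [2] .#. => .  t=1,i=7
  [1] ..# => .  t=0,i=3
  [0] ... => #  t=0,i=1
  bits 01001001 = 73

73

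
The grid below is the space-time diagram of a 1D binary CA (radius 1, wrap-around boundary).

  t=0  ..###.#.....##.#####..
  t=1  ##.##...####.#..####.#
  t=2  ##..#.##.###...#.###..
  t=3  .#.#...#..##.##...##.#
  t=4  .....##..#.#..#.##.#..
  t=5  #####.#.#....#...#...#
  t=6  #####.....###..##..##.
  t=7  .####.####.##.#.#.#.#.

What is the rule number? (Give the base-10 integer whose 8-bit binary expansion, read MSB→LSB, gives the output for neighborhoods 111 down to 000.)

195

  [7] ### => #  t=0,i=3
  [6] ##. => #  t=0,i=4
  [5] #.# => .  t=0,i=5
  [4] #.. => .  t=0,i=7
  [3] .## => .  t=0,i=2
  [2] .#. => .  t=0,i=6
  [1] ..# => #  t=0,i=1
  [0] ... => #  t=0,i=0
  bits 11000011 = 195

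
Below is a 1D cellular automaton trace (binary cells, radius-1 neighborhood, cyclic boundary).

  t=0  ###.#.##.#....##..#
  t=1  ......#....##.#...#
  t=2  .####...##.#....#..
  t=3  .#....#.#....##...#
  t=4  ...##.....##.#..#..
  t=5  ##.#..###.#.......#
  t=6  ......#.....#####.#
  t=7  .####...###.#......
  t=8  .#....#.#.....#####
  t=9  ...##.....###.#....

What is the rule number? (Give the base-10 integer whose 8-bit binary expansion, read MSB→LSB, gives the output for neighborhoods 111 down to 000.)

9

  ###|.  b7=0 t=0,i=0
  ##.|.  b6=0 t=0,i=2
  #.#|.  b5=0 t=0,i=3
  #..|.  b4=0 t=0,i=10
  .##|#  b3=1 t=0,i=6
  .#.|.  b2=0 t=0,i=4
  ..#|.  b1=0 t=0,i=13
  ...|#  b0=1 t=0,i=11
  bits 00001001 = 9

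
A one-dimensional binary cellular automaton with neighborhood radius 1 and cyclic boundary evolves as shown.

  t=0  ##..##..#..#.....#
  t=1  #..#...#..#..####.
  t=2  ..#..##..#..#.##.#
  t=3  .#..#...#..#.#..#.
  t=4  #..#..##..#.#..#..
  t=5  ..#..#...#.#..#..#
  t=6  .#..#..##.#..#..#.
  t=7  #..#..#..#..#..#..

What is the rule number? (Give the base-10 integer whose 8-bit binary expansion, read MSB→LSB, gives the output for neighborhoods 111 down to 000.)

163

  nb ###: next=#  (t=0,i=0, bit7=1)
  nb ##.: next=.  (t=0,i=1, bit6=0)
  nb #.#: next=#  (t=1,i=17, bit5=1)
  nb #..: next=.  (t=0,i=2, bit4=0)
  nb .##: next=.  (t=0,i=4, bit3=0)
  nb .#.: next=.  (t=0,i=8, bit2=0)
  nb ..#: next=#  (t=0,i=3, bit1=1)
  nb ...: next=#  (t=0,i=13, bit0=1)
  bits 10100011 = 163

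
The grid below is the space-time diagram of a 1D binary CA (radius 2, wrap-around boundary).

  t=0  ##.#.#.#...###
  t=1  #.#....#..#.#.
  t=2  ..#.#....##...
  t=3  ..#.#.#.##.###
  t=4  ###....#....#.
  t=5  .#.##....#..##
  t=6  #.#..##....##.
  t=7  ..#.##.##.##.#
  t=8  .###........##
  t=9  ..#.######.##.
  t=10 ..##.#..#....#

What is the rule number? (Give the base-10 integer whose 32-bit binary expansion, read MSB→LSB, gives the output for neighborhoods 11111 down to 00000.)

1193134185

  #####|.  b31=0 t=0,i=13
  ####.|#  b30=1 t=0,i=0
  ###.#|.  b29=0 t=0,i=1
  ###..|.  b28=0 t=3,i=13
  ##.##|.  b27=0 t=3,i=10
  ##.#.|#  b26=1 t=0,i=2
  ##..#|#  b25=1 t=3,i=0
  ##...|#  b24=1 t=2,i=11
  #.###|.  b23=0 t=3,i=11
  #.##.|.  b22=0 t=3,i=8
  #.#.#|.  b21=0 t=0,i=3
  #.#..|#  b20=1 t=0,i=7
  #..##|#  b19=1 t=5,i=11
  #..#.|#  b18=1 t=1,i=9
  #...#|.  b17=0 t=0,i=9
  #....|#  b16=1 t=1,i=4
  .####|#  b15=1 t=0,i=12
  .###.|#  b14=1 t=3,i=12
  .##.#|.  b13=0 t=3,i=9
  .##..|.  b12=0 t=2,i=10
  .#.##|#  b11=1 t=3,i=7
  .#.#.|.  b10=0 t=0,i=4
  .#..#|.  b9=0 t=1,i=8
  .#...|.  b8=0 t=0,i=8
  ..###|.  b7=0 t=0,i=11
  ..##.|#  b6=1 t=2,i=9
  ..#.#|#  b5=1 t=1,i=10
  ..#..|.  b4=0 t=1,i=7
  ...##|#  b3=1 t=0,i=10
  ...#.|.  b2=0 t=1,i=6
  ....#|.  b1=0 t=1,i=5
  .....|#  b0=1 t=2,i=13
  bits 01000111000111011100100001101001 = 1193134185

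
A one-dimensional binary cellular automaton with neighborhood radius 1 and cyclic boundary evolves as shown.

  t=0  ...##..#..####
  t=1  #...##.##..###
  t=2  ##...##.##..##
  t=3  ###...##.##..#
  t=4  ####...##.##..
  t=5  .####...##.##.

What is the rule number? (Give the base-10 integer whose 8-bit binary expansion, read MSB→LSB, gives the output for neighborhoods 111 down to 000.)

244

  nb ###: next=#  (t=0,i=11, bit7=1)
  nb ##.: next=#  (t=0,i=4, bit6=1)
  nb #.#: next=#  (t=1,i=6, bit5=1)
  nb #..: next=#  (t=0,i=0, bit4=1)
  nb .##: next=.  (t=0,i=3, bit3=0)
  nb .#.: next=#  (t=0,i=7, bit2=1)
  nb ..#: next=.  (t=0,i=2, bit1=0)
  nb ...: next=.  (t=0,i=1, bit0=0)
  bits 11110100 = 244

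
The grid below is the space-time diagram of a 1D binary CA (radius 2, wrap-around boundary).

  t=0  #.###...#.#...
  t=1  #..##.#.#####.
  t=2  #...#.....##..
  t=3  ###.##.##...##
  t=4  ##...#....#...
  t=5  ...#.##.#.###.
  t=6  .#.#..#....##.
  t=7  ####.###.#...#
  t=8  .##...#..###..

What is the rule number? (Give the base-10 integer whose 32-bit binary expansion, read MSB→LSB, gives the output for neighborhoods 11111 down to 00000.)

  [31] ##### => #  t=1,i=10
  [30] ####. => #  t=1,i=11
  [29] ###.# => .  t=1,i=12
  [28] ###.. => #  t=0,i=4
  [27] ##.## => .  t=3,i=3
  [26] ##.#. => .  t=1,i=5
  [25] ##..# => #  t=2,i=12
  [24] ##... => .  t=0,i=5
  [23] #.### => .  t=0,i=2
  [22] #.##. => .  t=3,i=4
  [21] #.#.# => .  t=1,i=6
  [20] #.#.. => #  t=0,i=10
  [19] #..## => .  t=1,i=2
  [18] #..#. => #  t=2,i=13
  [17] #...# => #  t=0,i=6
  [16] #.... => .  t=2,i=6
  [15] .#### => .  t=1,i=9
  [14] .###. => #  t=0,i=3
  [13] .##.# => #  t=1,i=4
  [12] .##.. => .  t=2,i=11
  [11] .#.## => .  t=0,i=1
  [10] .#.#. => #  t=0,i=9
  [9] .#..# => .  t=1,i=1
  [8] .#... => #  t=0,i=11
  [7] ..### => .  t=3,i=12
  [6] ..##. => .  t=1,i=3
  [5] ..#.# => #  t=0,i=0
  [4] ..#.. => #  t=2,i=0
  [3] ...## => .  t=2,i=9
  [2] ...#. => .  t=0,i=7
  [1] ....# => #  t=2,i=8
  [0] ..... => #  t=2,i=7
  bits 11010010000101100110010100110011 = 3524683059

3524683059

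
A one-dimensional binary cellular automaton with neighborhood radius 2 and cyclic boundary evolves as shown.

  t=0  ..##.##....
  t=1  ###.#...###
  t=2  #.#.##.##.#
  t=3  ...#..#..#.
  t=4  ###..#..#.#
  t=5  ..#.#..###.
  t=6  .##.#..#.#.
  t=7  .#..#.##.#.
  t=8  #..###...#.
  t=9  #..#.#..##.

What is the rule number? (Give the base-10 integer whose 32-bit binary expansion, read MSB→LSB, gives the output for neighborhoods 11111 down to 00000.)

  [31] ##### => #  t=1,i=0
  [30] ####. => .  t=1,i=1
  [29] ###.# => #  t=1,i=2
  [28] ###.. => #  t=4,i=2
  [27] ##.## => #  t=0,i=4
  [26] ##.#. => .  t=1,i=3
  [25] ##..# => .  t=4,i=3
  [24] ##... => .  t=0,i=7
  [23] #.### => .  t=4,i=10
  [22] #.##. => .  t=0,i=5
  [21] #.#.# => .  t=2,i=2
  [20] #.#.. => #  t=1,i=4
  [19] #..## => .  t=5,i=6
  [18] #..#. => #  t=3,i=5
  [17] #...# => .  t=1,i=6
  [16] #.... => #  t=0,i=8
  [15] .#### => .  t=1,i=9
  [14] .###. => .  t=5,i=8
  [13] .##.# => .  t=0,i=3
  [12] .##.. => .  t=0,i=6
  [11] .#.## => #  t=2,i=3
  [10] .#.#. => .  t=5,i=3
  [9] .#..# => .  t=3,i=4
  [8] .#... => #  t=1,i=5
  [7] ..### => #  t=1,i=8
  [6] ..##. => #  t=0,i=2
  [5] ..#.# => #  t=4,i=8
  [4] ..#.. => .  t=3,i=3
  [3] ...## => #  t=0,i=1
  [2] ...#. => #  t=3,i=2
  [1] ....# => #  t=0,i=0
  [0] ..... => #  t=0,i=9
  bits 10111000000101010000100111101111 = 3088386543

3088386543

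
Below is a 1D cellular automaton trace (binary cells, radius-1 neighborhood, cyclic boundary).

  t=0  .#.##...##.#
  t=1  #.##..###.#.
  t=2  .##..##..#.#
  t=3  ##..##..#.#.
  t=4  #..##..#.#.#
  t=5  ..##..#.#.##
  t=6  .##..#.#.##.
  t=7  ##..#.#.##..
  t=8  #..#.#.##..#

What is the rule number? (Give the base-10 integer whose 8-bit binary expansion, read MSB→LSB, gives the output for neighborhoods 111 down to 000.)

43

  ###|.  b7=0 t=1,i=7
  ##.|.  b6=0 t=0,i=4
  #.#|#  b5=1 t=0,i=0
  #..|.  b4=0 t=0,i=5
  .##|#  b3=1 t=0,i=3
  .#.|.  b2=0 t=0,i=1
  ..#|#  b1=1 t=0,i=7
  ...|#  b0=1 t=0,i=6
  bits 00101011 = 43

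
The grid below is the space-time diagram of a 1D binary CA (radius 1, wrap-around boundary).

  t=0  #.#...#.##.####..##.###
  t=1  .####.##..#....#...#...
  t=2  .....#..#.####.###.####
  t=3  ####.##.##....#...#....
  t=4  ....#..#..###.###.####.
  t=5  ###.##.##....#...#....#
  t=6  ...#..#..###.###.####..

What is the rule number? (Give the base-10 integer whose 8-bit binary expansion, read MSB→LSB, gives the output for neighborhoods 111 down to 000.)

53

  nb ###: next=.  (t=0,i=12, bit7=0)
  nb ##.: next=.  (t=0,i=0, bit6=0)
  nb #.#: next=#  (t=0,i=1, bit5=1)
  nb #..: next=#  (t=0,i=3, bit4=1)
  nb .##: next=.  (t=0,i=8, bit3=0)
  nb .#.: next=#  (t=0,i=2, bit2=1)
  nb ..#: next=.  (t=0,i=5, bit1=0)
  nb ...: next=#  (t=0,i=4, bit0=1)
  bits 00110101 = 53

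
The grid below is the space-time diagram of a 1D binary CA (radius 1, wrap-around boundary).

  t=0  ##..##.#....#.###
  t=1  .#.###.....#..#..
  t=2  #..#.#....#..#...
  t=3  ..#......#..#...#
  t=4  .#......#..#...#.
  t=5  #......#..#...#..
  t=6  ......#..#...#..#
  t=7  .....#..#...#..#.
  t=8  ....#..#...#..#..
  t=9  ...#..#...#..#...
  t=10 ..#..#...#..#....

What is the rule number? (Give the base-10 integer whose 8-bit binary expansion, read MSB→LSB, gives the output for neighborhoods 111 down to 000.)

74

  ### -> .   bit 7 = 0  t=0,i=0
  ##. -> #   bit 6 = 1  t=0,i=1
  #.# -> .   bit 5 = 0  t=0,i=6
  #.. -> .   bit 4 = 0  t=0,i=2
  .## -> #   bit 3 = 1  t=0,i=4
  .#. -> .   bit 2 = 0  t=0,i=7
  ..# -> #   bit 1 = 1  t=0,i=3
  ... -> .   bit 0 = 0  t=0,i=9
  bits 01001010 = 74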